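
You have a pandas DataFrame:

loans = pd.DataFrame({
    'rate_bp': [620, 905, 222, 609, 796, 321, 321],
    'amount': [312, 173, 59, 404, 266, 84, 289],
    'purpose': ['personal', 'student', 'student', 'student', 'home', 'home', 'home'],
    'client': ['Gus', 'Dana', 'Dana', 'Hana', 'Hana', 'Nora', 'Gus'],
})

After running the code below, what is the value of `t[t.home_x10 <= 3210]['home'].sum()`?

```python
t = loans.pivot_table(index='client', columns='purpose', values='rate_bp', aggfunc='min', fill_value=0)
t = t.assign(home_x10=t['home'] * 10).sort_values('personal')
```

pivot: rows=client, cols=purpose, min(rate_bp):
purpose  home  personal  student
client                          
Dana        0         0      222
Gus       321       620        0
Hana      796         0      609
Nora      321         0        0
add column home_x10 = t['home'] * 10:
purpose  home  personal  student  home_x10
client                                    
Dana        0         0      222         0
Gus       321       620        0      3210
Hana      796         0      609      7960
Nora      321         0        0      3210
sort by personal:
purpose  home  personal  student  home_x10
client                                    
Dana        0         0      222         0
Hana      796         0      609      7960
Nora      321         0        0      3210
Gus       321       620        0      3210
filter rows where home_x10 <= 3210:
purpose  home  personal  student  home_x10
client                                    
Dana        0         0      222         0
Nora      321         0        0      3210
Gus       321       620        0      3210

642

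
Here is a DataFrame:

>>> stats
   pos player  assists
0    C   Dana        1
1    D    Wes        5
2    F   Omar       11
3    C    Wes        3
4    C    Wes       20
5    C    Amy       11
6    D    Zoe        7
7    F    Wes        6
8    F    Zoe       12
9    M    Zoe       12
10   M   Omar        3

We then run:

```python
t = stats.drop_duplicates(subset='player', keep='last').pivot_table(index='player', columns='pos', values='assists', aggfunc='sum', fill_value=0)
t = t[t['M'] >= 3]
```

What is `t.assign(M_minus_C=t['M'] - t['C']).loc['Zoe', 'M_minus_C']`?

12

drop duplicate player (keep=last):
   pos player  assists
0    C   Dana        1
5    C    Amy       11
7    F    Wes        6
9    M    Zoe       12
10   M   Omar        3
pivot: rows=player, cols=pos, sum(assists):
pos      C  F   M
player           
Amy     11  0   0
Dana     1  0   0
Omar     0  0   3
Wes      0  6   0
Zoe      0  0  12
filter rows where M >= 3:
pos     C  F   M
player          
Omar    0  0   3
Zoe     0  0  12
add column M_minus_C = t['M'] - t['C']:
pos     C  F   M  M_minus_C
player                     
Omar    0  0   3          3
Zoe     0  0  12         12
So loc['Zoe', 'M_minus_C'] = 12.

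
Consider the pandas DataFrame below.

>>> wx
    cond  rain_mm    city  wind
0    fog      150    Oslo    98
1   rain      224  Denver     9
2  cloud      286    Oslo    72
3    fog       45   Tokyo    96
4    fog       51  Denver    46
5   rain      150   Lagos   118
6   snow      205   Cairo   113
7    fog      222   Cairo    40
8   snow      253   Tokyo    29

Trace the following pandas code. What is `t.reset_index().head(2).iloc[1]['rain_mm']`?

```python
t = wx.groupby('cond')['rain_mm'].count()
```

4

group by cond, count of rain_mm:
cond
cloud    1
fog      4
rain     2
snow     2
Name: rain_mm, dtype: int64
reset_index():
    cond  rain_mm
0  cloud        1
1    fog        4
2   rain        2
3   snow        2
take first 2 rows:
    cond  rain_mm
0  cloud        1
1    fog        4
Then the value at position 1, column 'rain_mm': 4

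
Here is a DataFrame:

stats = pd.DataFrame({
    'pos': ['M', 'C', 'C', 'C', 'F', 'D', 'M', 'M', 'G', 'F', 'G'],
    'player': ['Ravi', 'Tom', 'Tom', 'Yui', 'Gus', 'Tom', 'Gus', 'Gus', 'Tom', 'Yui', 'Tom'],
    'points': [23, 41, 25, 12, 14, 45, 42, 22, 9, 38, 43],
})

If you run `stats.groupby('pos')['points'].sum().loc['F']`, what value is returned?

52

group by pos, sum of points:
pos
C    78
D    45
F    52
G    52
M    87
Name: points, dtype: int64
Hence 52.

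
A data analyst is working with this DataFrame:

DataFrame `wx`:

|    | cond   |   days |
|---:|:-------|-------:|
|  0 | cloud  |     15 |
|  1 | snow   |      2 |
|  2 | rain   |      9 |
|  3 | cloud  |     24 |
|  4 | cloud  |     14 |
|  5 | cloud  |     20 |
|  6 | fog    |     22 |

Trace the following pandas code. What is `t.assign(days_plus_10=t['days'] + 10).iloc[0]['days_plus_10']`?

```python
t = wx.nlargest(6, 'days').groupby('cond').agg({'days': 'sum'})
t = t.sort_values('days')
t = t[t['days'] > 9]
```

32

take 6 rows with largest days:
    cond  days
3  cloud    24
6    fog    22
5  cloud    20
0  cloud    15
4  cloud    14
2   rain     9
group by cond, sum of days:
       days
cond       
cloud    73
fog      22
rain      9
sort by days:
       days
cond       
rain      9
fog      22
cloud    73
filter rows where days > 9:
       days
cond       
fog      22
cloud    73
add column days_plus_10 = t['days'] + 10:
       days  days_plus_10
cond                     
fog      22            32
cloud    73            83
The value at position 0, column 'days_plus_10' is 32.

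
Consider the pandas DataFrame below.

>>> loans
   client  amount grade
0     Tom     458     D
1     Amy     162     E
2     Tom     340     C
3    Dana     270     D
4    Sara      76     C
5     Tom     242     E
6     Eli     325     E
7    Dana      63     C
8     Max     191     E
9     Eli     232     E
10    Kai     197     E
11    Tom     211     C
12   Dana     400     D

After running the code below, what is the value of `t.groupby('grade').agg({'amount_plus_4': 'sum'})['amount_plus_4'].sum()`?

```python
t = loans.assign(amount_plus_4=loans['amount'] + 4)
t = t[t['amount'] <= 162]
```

313

add column amount_plus_4 = loans['amount'] + 4:
   client  amount grade  amount_plus_4
0     Tom     458     D            462
1     Amy     162     E            166
2     Tom     340     C            344
3    Dana     270     D            274
4    Sara      76     C             80
5     Tom     242     E            246
6     Eli     325     E            329
7    Dana      63     C             67
8     Max     191     E            195
9     Eli     232     E            236
10    Kai     197     E            201
11    Tom     211     C            215
12   Dana     400     D            404
filter rows where amount <= 162:
  client  amount grade  amount_plus_4
1    Amy     162     E            166
4   Sara      76     C             80
7   Dana      63     C             67
group by grade, sum of amount_plus_4:
       amount_plus_4
grade               
C                147
E                166
Then the sum of column 'amount_plus_4': 313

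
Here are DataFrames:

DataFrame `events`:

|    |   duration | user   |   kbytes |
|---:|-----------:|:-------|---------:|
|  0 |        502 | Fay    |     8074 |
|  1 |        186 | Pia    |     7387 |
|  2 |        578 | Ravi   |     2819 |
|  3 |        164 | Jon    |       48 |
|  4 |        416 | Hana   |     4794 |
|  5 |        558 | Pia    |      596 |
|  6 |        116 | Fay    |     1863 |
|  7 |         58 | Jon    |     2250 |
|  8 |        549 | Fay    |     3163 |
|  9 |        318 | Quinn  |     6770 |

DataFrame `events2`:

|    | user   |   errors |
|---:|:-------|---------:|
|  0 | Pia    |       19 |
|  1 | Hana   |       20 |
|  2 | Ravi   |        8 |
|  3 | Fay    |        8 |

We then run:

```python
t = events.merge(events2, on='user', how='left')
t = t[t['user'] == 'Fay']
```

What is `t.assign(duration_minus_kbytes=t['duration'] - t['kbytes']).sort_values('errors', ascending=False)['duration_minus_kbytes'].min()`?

merge on 'user' (how='left') → 10 rows:
   duration   user  kbytes  errors
0       502    Fay    8074     8.0
1       186    Pia    7387    19.0
2       578   Ravi    2819     8.0
3       164    Jon      48     NaN
4       416   Hana    4794    20.0
5       558    Pia     596    19.0
6       116    Fay    1863     8.0
7        58    Jon    2250     NaN
8       549    Fay    3163     8.0
9       318  Quinn    6770     NaN
filter rows where user == 'Fay':
   duration user  kbytes  errors
0       502  Fay    8074     8.0
6       116  Fay    1863     8.0
8       549  Fay    3163     8.0
add column duration_minus_kbytes = t['duration'] - t['kbytes']:
   duration user  kbytes  errors  duration_minus_kbytes
0       502  Fay    8074     8.0                  -7572
6       116  Fay    1863     8.0                  -1747
8       549  Fay    3163     8.0                  -2614
sort by errors descending:
   duration user  kbytes  errors  duration_minus_kbytes
0       502  Fay    8074     8.0                  -7572
6       116  Fay    1863     8.0                  -1747
8       549  Fay    3163     8.0                  -2614

-7572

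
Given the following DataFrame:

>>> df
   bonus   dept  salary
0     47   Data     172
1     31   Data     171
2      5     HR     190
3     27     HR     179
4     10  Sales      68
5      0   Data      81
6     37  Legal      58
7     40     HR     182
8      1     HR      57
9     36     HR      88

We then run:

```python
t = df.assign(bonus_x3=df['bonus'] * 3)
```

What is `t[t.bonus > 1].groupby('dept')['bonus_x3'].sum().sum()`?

add column bonus_x3 = df['bonus'] * 3:
   bonus   dept  salary  bonus_x3
0     47   Data     172       141
1     31   Data     171        93
2      5     HR     190        15
3     27     HR     179        81
4     10  Sales      68        30
5      0   Data      81         0
6     37  Legal      58       111
7     40     HR     182       120
8      1     HR      57         3
9     36     HR      88       108
filter rows where bonus > 1:
   bonus   dept  salary  bonus_x3
0     47   Data     172       141
1     31   Data     171        93
2      5     HR     190        15
3     27     HR     179        81
4     10  Sales      68        30
6     37  Legal      58       111
7     40     HR     182       120
9     36     HR      88       108
group by dept, sum of bonus_x3:
dept
Data     234
HR       324
Legal    111
Sales     30
Name: bonus_x3, dtype: int64

699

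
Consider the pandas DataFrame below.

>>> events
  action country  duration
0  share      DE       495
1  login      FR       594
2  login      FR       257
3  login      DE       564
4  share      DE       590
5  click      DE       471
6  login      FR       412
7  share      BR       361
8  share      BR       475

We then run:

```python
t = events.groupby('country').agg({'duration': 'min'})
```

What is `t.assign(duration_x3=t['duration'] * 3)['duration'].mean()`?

363.0

group by country, min of duration:
         duration
country          
BR            361
DE            471
FR            257
add column duration_x3 = t['duration'] * 3:
         duration  duration_x3
country                       
BR            361         1083
DE            471         1413
FR            257          771
The mean of column 'duration' is 363.0.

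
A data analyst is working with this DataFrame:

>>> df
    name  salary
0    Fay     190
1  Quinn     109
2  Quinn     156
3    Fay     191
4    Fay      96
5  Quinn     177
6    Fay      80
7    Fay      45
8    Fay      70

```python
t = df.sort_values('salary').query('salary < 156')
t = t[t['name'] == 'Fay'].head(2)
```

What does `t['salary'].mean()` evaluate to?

57.5

sort by salary:
    name  salary
7    Fay      45
8    Fay      70
6    Fay      80
4    Fay      96
1  Quinn     109
2  Quinn     156
5  Quinn     177
0    Fay     190
3    Fay     191
filter rows where salary < 156:
    name  salary
7    Fay      45
8    Fay      70
6    Fay      80
4    Fay      96
1  Quinn     109
filter rows where name == 'Fay':
  name  salary
7  Fay      45
8  Fay      70
6  Fay      80
4  Fay      96
take first 2 rows:
  name  salary
7  Fay      45
8  Fay      70
Then the mean of column 'salary': 57.5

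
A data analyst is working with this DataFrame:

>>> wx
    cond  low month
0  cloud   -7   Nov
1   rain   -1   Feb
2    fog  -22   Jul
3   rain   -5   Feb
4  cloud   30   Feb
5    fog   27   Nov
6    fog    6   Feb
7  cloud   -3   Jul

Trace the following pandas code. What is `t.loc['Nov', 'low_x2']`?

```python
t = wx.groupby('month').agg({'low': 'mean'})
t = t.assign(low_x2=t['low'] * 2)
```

20.0

group by month, mean of low:
        low
month      
Feb     7.5
Jul   -12.5
Nov    10.0
add column low_x2 = t['low'] * 2:
        low  low_x2
month              
Feb     7.5    15.0
Jul   -12.5   -25.0
Nov    10.0    20.0
Hence 20.0.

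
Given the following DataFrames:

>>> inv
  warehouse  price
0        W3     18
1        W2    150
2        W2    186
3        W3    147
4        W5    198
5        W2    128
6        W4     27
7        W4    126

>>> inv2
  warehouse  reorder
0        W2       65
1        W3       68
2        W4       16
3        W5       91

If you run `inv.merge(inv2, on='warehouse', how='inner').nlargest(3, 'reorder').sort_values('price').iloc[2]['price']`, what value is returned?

198

merge on 'warehouse' (how='inner') → 8 rows:
  warehouse  price  reorder
0        W3     18       68
1        W2    150       65
2        W2    186       65
3        W3    147       68
4        W5    198       91
5        W2    128       65
6        W4     27       16
7        W4    126       16
take 3 rows with largest reorder:
  warehouse  price  reorder
4        W5    198       91
0        W3     18       68
3        W3    147       68
sort by price:
  warehouse  price  reorder
0        W3     18       68
3        W3    147       68
4        W5    198       91
Hence 198.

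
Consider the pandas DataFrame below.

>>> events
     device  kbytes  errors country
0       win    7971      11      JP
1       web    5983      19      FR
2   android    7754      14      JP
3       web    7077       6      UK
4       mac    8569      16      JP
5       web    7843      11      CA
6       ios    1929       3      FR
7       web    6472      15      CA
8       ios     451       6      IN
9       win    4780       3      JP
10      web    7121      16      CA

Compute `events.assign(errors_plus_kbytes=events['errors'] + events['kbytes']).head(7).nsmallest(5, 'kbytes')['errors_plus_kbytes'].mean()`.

add column errors_plus_kbytes = events['errors'] + events['kbytes']:
     device  kbytes  errors country  errors_plus_kbytes
0       win    7971      11      JP                7982
1       web    5983      19      FR                6002
2   android    7754      14      JP                7768
3       web    7077       6      UK                7083
4       mac    8569      16      JP                8585
5       web    7843      11      CA                7854
6       ios    1929       3      FR                1932
7       web    6472      15      CA                6487
8       ios     451       6      IN                 457
9       win    4780       3      JP                4783
10      web    7121      16      CA                7137
take first 7 rows:
    device  kbytes  errors country  errors_plus_kbytes
0      win    7971      11      JP                7982
1      web    5983      19      FR                6002
2  android    7754      14      JP                7768
3      web    7077       6      UK                7083
4      mac    8569      16      JP                8585
5      web    7843      11      CA                7854
6      ios    1929       3      FR                1932
take 5 rows with smallest kbytes:
    device  kbytes  errors country  errors_plus_kbytes
6      ios    1929       3      FR                1932
1      web    5983      19      FR                6002
3      web    7077       6      UK                7083
2  android    7754      14      JP                7768
5      web    7843      11      CA                7854
Then the mean of column 'errors_plus_kbytes': 6127.8

6127.8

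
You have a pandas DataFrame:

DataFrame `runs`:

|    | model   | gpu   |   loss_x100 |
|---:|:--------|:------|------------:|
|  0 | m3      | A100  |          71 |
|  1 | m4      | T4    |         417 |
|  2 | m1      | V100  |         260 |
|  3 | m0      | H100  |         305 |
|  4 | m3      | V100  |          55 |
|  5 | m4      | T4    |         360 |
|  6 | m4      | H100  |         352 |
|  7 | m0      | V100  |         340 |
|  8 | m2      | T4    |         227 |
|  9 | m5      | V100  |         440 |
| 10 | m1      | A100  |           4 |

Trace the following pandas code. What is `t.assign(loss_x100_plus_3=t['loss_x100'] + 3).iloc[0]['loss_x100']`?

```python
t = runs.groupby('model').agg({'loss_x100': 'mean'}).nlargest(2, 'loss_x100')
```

440.0

group by model, mean of loss_x100:
        loss_x100
model            
m0     322.500000
m1     132.000000
m2     227.000000
m3      63.000000
m4     376.333333
m5     440.000000
take 2 rows with largest loss_x100:
        loss_x100
model            
m5     440.000000
m4     376.333333
add column loss_x100_plus_3 = t['loss_x100'] + 3:
        loss_x100  loss_x100_plus_3
model                              
m5     440.000000        443.000000
m4     376.333333        379.333333
So iloc[0]['loss_x100'] = 440.0.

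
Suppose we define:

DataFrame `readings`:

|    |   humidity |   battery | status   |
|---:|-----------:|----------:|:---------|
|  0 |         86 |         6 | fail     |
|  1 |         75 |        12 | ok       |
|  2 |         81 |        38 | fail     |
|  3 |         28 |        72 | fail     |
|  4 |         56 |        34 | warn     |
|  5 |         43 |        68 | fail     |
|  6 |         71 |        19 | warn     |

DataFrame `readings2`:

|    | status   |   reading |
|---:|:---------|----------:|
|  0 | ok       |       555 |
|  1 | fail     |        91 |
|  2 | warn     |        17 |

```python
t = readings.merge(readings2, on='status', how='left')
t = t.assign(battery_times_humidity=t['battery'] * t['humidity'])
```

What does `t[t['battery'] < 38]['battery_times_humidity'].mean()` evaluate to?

1167.25

merge on 'status' (how='left') → 7 rows:
   humidity  battery status  reading
0        86        6   fail       91
1        75       12     ok      555
2        81       38   fail       91
3        28       72   fail       91
4        56       34   warn       17
5        43       68   fail       91
6        71       19   warn       17
add column battery_times_humidity = t['battery'] * t['humidity']:
   humidity  battery status  reading  battery_times_humidity
0        86        6   fail       91                     516
1        75       12     ok      555                     900
2        81       38   fail       91                    3078
3        28       72   fail       91                    2016
4        56       34   warn       17                    1904
5        43       68   fail       91                    2924
6        71       19   warn       17                    1349
filter rows where battery < 38:
   humidity  battery status  reading  battery_times_humidity
0        86        6   fail       91                     516
1        75       12     ok      555                     900
4        56       34   warn       17                    1904
6        71       19   warn       17                    1349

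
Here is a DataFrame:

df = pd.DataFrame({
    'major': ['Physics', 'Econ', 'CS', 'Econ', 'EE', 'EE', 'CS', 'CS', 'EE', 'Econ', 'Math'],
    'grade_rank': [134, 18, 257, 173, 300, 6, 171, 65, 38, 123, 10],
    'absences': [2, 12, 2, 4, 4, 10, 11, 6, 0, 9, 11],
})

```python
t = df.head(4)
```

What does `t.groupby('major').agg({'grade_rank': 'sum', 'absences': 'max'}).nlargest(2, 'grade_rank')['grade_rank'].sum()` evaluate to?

take first 4 rows:
     major  grade_rank  absences
0  Physics         134         2
1     Econ          18        12
2       CS         257         2
3     Econ         173         4
group by major: sum(grade_rank), max(absences):
         grade_rank  absences
major                        
CS              257         2
Econ            191        12
Physics         134         2
take 2 rows with largest grade_rank:
       grade_rank  absences
major                      
CS            257         2
Econ          191        12
So sum() = 448.

448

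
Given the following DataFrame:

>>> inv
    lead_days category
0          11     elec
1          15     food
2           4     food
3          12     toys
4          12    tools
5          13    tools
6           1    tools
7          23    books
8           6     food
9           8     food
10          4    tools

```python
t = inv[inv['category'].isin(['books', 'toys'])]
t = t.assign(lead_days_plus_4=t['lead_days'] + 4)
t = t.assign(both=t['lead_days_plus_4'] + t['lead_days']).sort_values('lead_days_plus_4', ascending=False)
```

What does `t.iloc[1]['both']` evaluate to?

filter rows where category in ['books', 'toys']:
   lead_days category
3         12     toys
7         23    books
add column lead_days_plus_4 = t['lead_days'] + 4:
   lead_days category  lead_days_plus_4
3         12     toys                16
7         23    books                27
add column both = t['lead_days_plus_4'] + t['lead_days']:
   lead_days category  lead_days_plus_4  both
3         12     toys                16    28
7         23    books                27    50
sort by lead_days_plus_4 descending:
   lead_days category  lead_days_plus_4  both
7         23    books                27    50
3         12     toys                16    28

28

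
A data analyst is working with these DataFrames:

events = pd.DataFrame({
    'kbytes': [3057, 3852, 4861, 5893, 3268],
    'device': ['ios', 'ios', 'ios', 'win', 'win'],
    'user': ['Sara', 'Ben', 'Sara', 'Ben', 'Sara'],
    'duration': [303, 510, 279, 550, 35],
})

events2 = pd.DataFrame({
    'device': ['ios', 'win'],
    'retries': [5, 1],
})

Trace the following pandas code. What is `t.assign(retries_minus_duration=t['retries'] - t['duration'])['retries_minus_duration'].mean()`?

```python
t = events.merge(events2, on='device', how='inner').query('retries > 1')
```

-359.0

merge on 'device' (how='inner') → 5 rows:
   kbytes device  user  duration  retries
0    3057    ios  Sara       303        5
1    3852    ios   Ben       510        5
2    4861    ios  Sara       279        5
3    5893    win   Ben       550        1
4    3268    win  Sara        35        1
filter rows where retries > 1:
   kbytes device  user  duration  retries
0    3057    ios  Sara       303        5
1    3852    ios   Ben       510        5
2    4861    ios  Sara       279        5
add column retries_minus_duration = t['retries'] - t['duration']:
   kbytes device  user  duration  retries  retries_minus_duration
0    3057    ios  Sara       303        5                    -298
1    3852    ios   Ben       510        5                    -505
2    4861    ios  Sara       279        5                    -274
mean of column 'retries_minus_duration' → -359.0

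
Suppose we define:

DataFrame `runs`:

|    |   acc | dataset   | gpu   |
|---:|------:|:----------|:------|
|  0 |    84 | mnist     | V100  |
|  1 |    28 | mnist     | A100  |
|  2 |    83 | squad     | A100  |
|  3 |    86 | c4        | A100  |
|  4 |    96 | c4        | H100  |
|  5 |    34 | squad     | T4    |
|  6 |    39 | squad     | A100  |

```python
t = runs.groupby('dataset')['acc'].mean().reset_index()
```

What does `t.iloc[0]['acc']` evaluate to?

group by dataset, mean of acc:
dataset
c4       91.0
mnist    56.0
squad    52.0
Name: acc, dtype: float64
reset_index():
  dataset   acc
0      c4  91.0
1   mnist  56.0
2   squad  52.0

91.0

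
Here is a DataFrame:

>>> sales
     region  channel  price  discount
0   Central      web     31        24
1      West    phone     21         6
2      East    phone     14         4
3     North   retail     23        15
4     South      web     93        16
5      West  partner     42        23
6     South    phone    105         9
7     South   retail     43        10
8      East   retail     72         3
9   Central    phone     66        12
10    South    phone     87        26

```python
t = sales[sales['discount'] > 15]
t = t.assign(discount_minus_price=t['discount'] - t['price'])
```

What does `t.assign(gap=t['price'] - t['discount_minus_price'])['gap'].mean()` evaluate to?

filter rows where discount > 15:
     region  channel  price  discount
0   Central      web     31        24
4     South      web     93        16
5      West  partner     42        23
10    South    phone     87        26
add column discount_minus_price = t['discount'] - t['price']:
     region  channel  price  discount  discount_minus_price
0   Central      web     31        24                    -7
4     South      web     93        16                   -77
5      West  partner     42        23                   -19
10    South    phone     87        26                   -61
add column gap = t['price'] - t['discount_minus_price']:
     region  channel  price  discount  discount_minus_price  gap
0   Central      web     31        24                    -7   38
4     South      web     93        16                   -77  170
5      West  partner     42        23                   -19   61
10    South    phone     87        26                   -61  148
Then the mean of column 'gap': 104.25

104.25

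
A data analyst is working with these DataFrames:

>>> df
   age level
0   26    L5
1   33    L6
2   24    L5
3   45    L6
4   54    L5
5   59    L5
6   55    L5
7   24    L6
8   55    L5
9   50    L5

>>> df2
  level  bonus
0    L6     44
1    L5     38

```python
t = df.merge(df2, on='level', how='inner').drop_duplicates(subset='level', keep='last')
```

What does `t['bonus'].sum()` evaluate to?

merge on 'level' (how='inner') → 10 rows:
   age level  bonus
0   26    L5     38
1   33    L6     44
2   24    L5     38
3   45    L6     44
4   54    L5     38
5   59    L5     38
6   55    L5     38
7   24    L6     44
8   55    L5     38
9   50    L5     38
drop duplicate level (keep=last):
   age level  bonus
7   24    L6     44
9   50    L5     38
Reading off the sum of column 'bonus', we get 82.

82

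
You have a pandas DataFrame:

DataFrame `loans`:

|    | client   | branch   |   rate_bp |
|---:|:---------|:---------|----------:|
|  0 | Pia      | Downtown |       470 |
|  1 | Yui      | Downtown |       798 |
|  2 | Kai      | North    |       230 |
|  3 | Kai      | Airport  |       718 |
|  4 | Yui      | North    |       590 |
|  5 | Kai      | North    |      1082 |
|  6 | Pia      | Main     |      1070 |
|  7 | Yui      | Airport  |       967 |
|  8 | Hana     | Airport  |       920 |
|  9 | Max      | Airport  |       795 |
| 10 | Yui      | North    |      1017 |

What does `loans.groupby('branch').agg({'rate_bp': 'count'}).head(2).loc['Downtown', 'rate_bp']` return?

group by branch, count of rate_bp:
          rate_bp
branch           
Airport         4
Downtown        2
Main            1
North           4
take first 2 rows:
          rate_bp
branch           
Airport         4
Downtown        2

2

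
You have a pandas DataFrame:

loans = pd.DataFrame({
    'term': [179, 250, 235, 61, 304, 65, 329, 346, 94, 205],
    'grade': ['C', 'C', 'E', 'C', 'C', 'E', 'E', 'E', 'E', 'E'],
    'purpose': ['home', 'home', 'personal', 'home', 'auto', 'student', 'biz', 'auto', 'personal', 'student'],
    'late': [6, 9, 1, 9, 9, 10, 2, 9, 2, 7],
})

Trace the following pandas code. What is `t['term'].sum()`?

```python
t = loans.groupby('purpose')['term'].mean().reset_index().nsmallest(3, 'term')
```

group by purpose, mean of term:
purpose
auto        325.000000
biz         329.000000
home        163.333333
personal    164.500000
student     135.000000
Name: term, dtype: float64
reset_index():
    purpose        term
0      auto  325.000000
1       biz  329.000000
2      home  163.333333
3  personal  164.500000
4   student  135.000000
take 3 rows with smallest term:
    purpose        term
4   student  135.000000
2      home  163.333333
3  personal  164.500000
Hence 462.833333333.

462.833333333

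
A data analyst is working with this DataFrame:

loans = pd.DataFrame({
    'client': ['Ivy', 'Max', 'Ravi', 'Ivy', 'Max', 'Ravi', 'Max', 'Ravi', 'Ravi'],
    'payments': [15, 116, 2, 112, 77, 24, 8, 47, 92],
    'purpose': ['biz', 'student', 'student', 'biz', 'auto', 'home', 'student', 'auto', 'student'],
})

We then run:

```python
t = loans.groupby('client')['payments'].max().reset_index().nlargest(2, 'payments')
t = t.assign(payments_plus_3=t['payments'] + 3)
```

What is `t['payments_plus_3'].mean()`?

group by client, max of payments:
client
Ivy     112
Max     116
Ravi     92
Name: payments, dtype: int64
reset_index():
  client  payments
0    Ivy       112
1    Max       116
2   Ravi        92
take 2 rows with largest payments:
  client  payments
1    Max       116
0    Ivy       112
add column payments_plus_3 = t['payments'] + 3:
  client  payments  payments_plus_3
1    Max       116              119
0    Ivy       112              115
The mean of column 'payments_plus_3' is 117.0.

117.0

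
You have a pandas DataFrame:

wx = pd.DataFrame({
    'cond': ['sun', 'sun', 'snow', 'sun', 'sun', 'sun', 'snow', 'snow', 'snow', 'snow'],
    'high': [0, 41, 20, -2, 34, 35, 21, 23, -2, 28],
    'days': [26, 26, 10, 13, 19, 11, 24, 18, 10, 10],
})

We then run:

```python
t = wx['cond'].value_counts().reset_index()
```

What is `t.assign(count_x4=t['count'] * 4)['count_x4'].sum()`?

value_counts of cond:
cond
sun     5
snow    5
Name: count, dtype: int64
reset_index():
   cond  count
0   sun      5
1  snow      5
add column count_x4 = t['count'] * 4:
   cond  count  count_x4
0   sun      5        20
1  snow      5        20
Taking the sum of column 'count_x4' gives 40.

40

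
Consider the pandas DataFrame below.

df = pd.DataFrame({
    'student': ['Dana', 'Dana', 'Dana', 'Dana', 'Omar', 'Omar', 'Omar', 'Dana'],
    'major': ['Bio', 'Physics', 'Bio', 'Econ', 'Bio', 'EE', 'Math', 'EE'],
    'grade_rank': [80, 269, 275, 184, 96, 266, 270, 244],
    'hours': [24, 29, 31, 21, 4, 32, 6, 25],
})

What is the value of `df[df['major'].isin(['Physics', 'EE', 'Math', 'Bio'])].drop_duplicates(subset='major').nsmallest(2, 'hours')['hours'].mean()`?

15.0

filter rows where major in ['Physics', 'EE', 'Math', 'Bio']:
  student    major  grade_rank  hours
0    Dana      Bio          80     24
1    Dana  Physics         269     29
2    Dana      Bio         275     31
4    Omar      Bio          96      4
5    Omar       EE         266     32
6    Omar     Math         270      6
7    Dana       EE         244     25
drop duplicate major (keep=first):
  student    major  grade_rank  hours
0    Dana      Bio          80     24
1    Dana  Physics         269     29
5    Omar       EE         266     32
6    Omar     Math         270      6
take 2 rows with smallest hours:
  student major  grade_rank  hours
6    Omar  Math         270      6
0    Dana   Bio          80     24
Then the mean of column 'hours': 15.0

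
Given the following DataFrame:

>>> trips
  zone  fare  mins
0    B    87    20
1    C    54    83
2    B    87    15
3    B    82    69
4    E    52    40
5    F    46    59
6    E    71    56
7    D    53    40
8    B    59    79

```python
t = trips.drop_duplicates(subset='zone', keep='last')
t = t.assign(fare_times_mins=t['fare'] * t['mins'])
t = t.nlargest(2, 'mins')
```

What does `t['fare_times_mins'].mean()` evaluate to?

drop duplicate zone (keep=last):
  zone  fare  mins
1    C    54    83
5    F    46    59
6    E    71    56
7    D    53    40
8    B    59    79
add column fare_times_mins = t['fare'] * t['mins']:
  zone  fare  mins  fare_times_mins
1    C    54    83             4482
5    F    46    59             2714
6    E    71    56             3976
7    D    53    40             2120
8    B    59    79             4661
take 2 rows with largest mins:
  zone  fare  mins  fare_times_mins
1    C    54    83             4482
8    B    59    79             4661

4571.5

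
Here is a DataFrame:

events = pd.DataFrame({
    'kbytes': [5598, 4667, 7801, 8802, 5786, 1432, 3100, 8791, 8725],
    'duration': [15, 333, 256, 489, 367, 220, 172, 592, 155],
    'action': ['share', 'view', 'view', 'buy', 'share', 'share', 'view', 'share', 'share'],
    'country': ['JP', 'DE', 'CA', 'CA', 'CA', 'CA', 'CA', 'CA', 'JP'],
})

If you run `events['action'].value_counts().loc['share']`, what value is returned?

value_counts of action:
action
share    5
view     3
buy      1
Name: count, dtype: int64
Then the value at index 'share': 5

5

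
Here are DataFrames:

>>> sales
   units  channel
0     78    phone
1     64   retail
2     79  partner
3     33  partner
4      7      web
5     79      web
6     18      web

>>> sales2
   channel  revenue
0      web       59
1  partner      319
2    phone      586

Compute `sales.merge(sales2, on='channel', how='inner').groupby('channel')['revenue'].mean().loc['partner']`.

319.0

merge on 'channel' (how='inner') → 6 rows:
   units  channel  revenue
0     78    phone      586
1     79  partner      319
2     33  partner      319
3      7      web       59
4     79      web       59
5     18      web       59
group by channel, mean of revenue:
channel
partner    319.0
phone      586.0
web         59.0
Name: revenue, dtype: float64
Hence 319.0.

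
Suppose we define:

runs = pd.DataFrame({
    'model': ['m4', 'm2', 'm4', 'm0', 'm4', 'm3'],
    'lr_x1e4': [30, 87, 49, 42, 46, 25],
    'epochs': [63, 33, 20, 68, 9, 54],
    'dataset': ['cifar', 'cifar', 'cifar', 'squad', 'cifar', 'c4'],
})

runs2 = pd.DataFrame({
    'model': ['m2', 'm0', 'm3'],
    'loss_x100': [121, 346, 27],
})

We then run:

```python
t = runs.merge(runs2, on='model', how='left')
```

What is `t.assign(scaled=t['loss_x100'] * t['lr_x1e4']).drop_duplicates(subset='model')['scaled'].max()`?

merge on 'model' (how='left') → 6 rows:
  model  lr_x1e4  epochs dataset  loss_x100
0    m4       30      63   cifar        NaN
1    m2       87      33   cifar      121.0
2    m4       49      20   cifar        NaN
3    m0       42      68   squad      346.0
4    m4       46       9   cifar        NaN
5    m3       25      54      c4       27.0
add column scaled = t['loss_x100'] * t['lr_x1e4']:
  model  lr_x1e4  epochs dataset  loss_x100   scaled
0    m4       30      63   cifar        NaN      NaN
1    m2       87      33   cifar      121.0  10527.0
2    m4       49      20   cifar        NaN      NaN
3    m0       42      68   squad      346.0  14532.0
4    m4       46       9   cifar        NaN      NaN
5    m3       25      54      c4       27.0    675.0
drop duplicate model (keep=first):
  model  lr_x1e4  epochs dataset  loss_x100   scaled
0    m4       30      63   cifar        NaN      NaN
1    m2       87      33   cifar      121.0  10527.0
3    m0       42      68   squad      346.0  14532.0
5    m3       25      54      c4       27.0    675.0
Taking the max of column 'scaled' gives 14532.0.

14532.0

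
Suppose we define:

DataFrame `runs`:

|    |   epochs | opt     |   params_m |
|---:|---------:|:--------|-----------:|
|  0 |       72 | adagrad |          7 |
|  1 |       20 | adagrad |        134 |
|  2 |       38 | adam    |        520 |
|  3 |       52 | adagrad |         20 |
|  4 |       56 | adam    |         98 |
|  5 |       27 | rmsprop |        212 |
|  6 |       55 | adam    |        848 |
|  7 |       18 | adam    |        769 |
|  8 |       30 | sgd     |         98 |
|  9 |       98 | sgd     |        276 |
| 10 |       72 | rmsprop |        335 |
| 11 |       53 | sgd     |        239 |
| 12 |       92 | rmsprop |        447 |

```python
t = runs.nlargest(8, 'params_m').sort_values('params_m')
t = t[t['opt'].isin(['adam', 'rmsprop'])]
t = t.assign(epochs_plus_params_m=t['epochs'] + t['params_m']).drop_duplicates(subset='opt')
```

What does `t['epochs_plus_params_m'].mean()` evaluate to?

398.5

take 8 rows with largest params_m:
    epochs      opt  params_m
6       55     adam       848
7       18     adam       769
2       38     adam       520
12      92  rmsprop       447
10      72  rmsprop       335
9       98      sgd       276
11      53      sgd       239
5       27  rmsprop       212
sort by params_m:
    epochs      opt  params_m
5       27  rmsprop       212
11      53      sgd       239
9       98      sgd       276
10      72  rmsprop       335
12      92  rmsprop       447
2       38     adam       520
7       18     adam       769
6       55     adam       848
filter rows where opt in ['adam', 'rmsprop']:
    epochs      opt  params_m
5       27  rmsprop       212
10      72  rmsprop       335
12      92  rmsprop       447
2       38     adam       520
7       18     adam       769
6       55     adam       848
add column epochs_plus_params_m = t['epochs'] + t['params_m']:
    epochs      opt  params_m  epochs_plus_params_m
5       27  rmsprop       212                   239
10      72  rmsprop       335                   407
12      92  rmsprop       447                   539
2       38     adam       520                   558
7       18     adam       769                   787
6       55     adam       848                   903
drop duplicate opt (keep=first):
   epochs      opt  params_m  epochs_plus_params_m
5      27  rmsprop       212                   239
2      38     adam       520                   558
Hence 398.5.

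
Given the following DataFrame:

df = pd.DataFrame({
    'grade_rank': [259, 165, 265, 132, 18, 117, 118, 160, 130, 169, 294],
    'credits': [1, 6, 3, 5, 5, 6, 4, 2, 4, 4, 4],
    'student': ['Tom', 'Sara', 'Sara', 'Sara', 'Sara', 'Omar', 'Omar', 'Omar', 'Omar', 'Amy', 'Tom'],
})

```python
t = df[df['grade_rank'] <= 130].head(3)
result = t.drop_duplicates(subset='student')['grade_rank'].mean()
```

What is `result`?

67.5

filter rows where grade_rank <= 130:
   grade_rank  credits student
4          18        5    Sara
5         117        6    Omar
6         118        4    Omar
8         130        4    Omar
take first 3 rows:
   grade_rank  credits student
4          18        5    Sara
5         117        6    Omar
6         118        4    Omar
drop duplicate student (keep=first):
   grade_rank  credits student
4          18        5    Sara
5         117        6    Omar
So mean() = 67.5.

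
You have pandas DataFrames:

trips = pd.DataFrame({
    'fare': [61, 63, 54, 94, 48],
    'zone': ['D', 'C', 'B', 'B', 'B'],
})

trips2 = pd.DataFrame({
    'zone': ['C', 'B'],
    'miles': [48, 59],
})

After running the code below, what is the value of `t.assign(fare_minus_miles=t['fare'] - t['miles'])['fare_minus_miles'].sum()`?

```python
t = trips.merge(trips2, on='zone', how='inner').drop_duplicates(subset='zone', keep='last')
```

merge on 'zone' (how='inner') → 4 rows:
   fare zone  miles
0    63    C     48
1    54    B     59
2    94    B     59
3    48    B     59
drop duplicate zone (keep=last):
   fare zone  miles
0    63    C     48
3    48    B     59
add column fare_minus_miles = t['fare'] - t['miles']:
   fare zone  miles  fare_minus_miles
0    63    C     48                15
3    48    B     59               -11

4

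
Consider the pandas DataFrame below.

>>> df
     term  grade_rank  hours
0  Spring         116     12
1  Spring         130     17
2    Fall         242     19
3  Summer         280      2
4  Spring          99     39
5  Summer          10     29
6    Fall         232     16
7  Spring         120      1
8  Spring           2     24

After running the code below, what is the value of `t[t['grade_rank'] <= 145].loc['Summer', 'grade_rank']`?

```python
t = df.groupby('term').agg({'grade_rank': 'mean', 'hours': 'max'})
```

145.0

group by term: mean(grade_rank), max(hours):
        grade_rank  hours
term                     
Fall         237.0     19
Spring        93.4     39
Summer       145.0     29
filter rows where grade_rank <= 145:
        grade_rank  hours
term                     
Spring        93.4     39
Summer       145.0     29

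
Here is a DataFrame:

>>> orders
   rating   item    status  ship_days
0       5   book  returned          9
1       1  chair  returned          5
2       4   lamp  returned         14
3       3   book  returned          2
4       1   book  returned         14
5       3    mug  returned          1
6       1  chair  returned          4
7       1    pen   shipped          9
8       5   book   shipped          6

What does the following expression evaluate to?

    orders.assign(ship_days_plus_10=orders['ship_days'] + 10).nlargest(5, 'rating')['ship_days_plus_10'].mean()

add column ship_days_plus_10 = orders['ship_days'] + 10:
   rating   item    status  ship_days  ship_days_plus_10
0       5   book  returned          9                 19
1       1  chair  returned          5                 15
2       4   lamp  returned         14                 24
3       3   book  returned          2                 12
4       1   book  returned         14                 24
5       3    mug  returned          1                 11
6       1  chair  returned          4                 14
7       1    pen   shipped          9                 19
8       5   book   shipped          6                 16
take 5 rows with largest rating:
   rating  item    status  ship_days  ship_days_plus_10
0       5  book  returned          9                 19
8       5  book   shipped          6                 16
2       4  lamp  returned         14                 24
3       3  book  returned          2                 12
5       3   mug  returned          1                 11

16.4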